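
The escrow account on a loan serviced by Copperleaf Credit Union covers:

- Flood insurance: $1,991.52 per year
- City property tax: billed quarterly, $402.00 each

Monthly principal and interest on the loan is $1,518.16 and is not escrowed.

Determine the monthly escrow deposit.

Flood insurance — $1,991.52 per year
City property tax — $402.00 × 4 = $1,608.00 per year
Annual escrow total = $1,991.52 + $1,608.00 = $3,599.52
Monthly = $3,599.52 ÷ 12 = $299.96

$299.96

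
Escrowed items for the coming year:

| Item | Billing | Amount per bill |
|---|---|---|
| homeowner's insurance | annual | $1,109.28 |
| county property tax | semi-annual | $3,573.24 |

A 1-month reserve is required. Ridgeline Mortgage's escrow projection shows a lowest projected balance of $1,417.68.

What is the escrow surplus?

Homeowner's insurance: $1,109.28
County property tax: $3,573.24 × 2 = $7,146.48
Total annual escrow = $8,255.76
Monthly escrow = $8,255.76 / 12 = $687.98
Required reserve = 1 × $687.98 = $687.98
Excess over cushion: $1,417.68 − $687.98 = $729.70

$729.70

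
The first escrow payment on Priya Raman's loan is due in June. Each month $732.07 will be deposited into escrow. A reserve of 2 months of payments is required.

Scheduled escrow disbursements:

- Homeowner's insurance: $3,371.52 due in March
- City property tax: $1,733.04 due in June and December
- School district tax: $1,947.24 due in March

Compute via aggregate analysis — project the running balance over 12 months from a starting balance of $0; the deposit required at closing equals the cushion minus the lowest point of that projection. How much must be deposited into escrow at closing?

$2,928.28

Cushion = 2 × $732.07 = $1,464.14
Trial balance (start $0, +$732.07 each month, − disbursements):
  Jun: +$732.07 − $1,733.04 → -$1,000.97
  Jul: +$732.07 → -$268.90
  Aug: +$732.07 → $463.17
  Sep: +$732.07 → $1,195.24
  Oct: +$732.07 → $1,927.31
  Nov: +$732.07 → $2,659.38
  Dec: +$732.07 − $1,733.04 → $1,658.41
  Jan: +$732.07 → $2,390.48
  Feb: +$732.07 → $3,122.55
  Mar: +$732.07 − $5,318.76 → -$1,464.14
  Apr: +$732.07 → -$732.07
  May: +$732.07 → $0.00
Lowest trial balance = -$1,464.14 (Mar)
Initial deposit = cushion − low point = $1,464.14 − (-$1,464.14) = $2,928.28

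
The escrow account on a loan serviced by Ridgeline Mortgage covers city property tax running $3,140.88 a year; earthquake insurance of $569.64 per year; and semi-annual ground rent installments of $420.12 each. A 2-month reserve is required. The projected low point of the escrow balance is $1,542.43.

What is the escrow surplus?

$783.97

City property tax — $3,140.88 annually
Earthquake insurance — $569.64 annually
Ground rent — $420.12 × 2 = $840.24 annually
Yearly total = $3,140.88 + $569.64 + $840.24 = $4,550.76
Base monthly escrow = $4,550.76 ÷ 12 = $379.23
Required cushion = 2 × $379.23 = $758.46
Excess over cushion: $1,542.43 − $758.46 = $783.97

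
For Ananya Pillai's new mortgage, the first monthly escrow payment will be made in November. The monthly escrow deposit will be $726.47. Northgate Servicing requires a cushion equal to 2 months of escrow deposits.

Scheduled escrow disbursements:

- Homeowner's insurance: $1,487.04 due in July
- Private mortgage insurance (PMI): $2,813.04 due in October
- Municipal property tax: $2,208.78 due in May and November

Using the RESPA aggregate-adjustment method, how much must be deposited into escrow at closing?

Cushion = 2 × $726.47 = $1,452.94
Trial balance (start $0, +$726.47 each month, − disbursements):
  Nov: +$726.47 − $2,208.78 → -$1,482.31
  Dec: +$726.47 → -$755.84
  Jan: +$726.47 → -$29.37
  Feb: +$726.47 → $697.10
  Mar: +$726.47 → $1,423.57
  Apr: +$726.47 → $2,150.04
  May: +$726.47 − $2,208.78 → $667.73
  Jun: +$726.47 → $1,394.20
  Jul: +$726.47 − $1,487.04 → $633.63
  Aug: +$726.47 → $1,360.10
  Sep: +$726.47 → $2,086.57
  Oct: +$726.47 − $2,813.04 → $0.00
Lowest trial balance = -$1,482.31 (Nov)
Initial deposit = cushion − low point = $1,452.94 − (-$1,482.31) = $2,935.25

$2,935.25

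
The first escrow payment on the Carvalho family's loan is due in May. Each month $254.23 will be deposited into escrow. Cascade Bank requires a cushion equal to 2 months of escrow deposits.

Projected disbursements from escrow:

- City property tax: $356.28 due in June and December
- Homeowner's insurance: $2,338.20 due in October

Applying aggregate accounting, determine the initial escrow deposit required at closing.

$1,677.56

Cushion = 2 × $254.23 = $508.46
Trial balance (start $0, +$254.23 each month, − disbursements):
  May: +$254.23 → $254.23
  Jun: +$254.23 − $356.28 → $152.18
  Jul: +$254.23 → $406.41
  Aug: +$254.23 → $660.64
  Sep: +$254.23 → $914.87
  Oct: +$254.23 − $2,338.20 → -$1,169.10
  Nov: +$254.23 → -$914.87
  Dec: +$254.23 − $356.28 → -$1,016.92
  Jan: +$254.23 → -$762.69
  Feb: +$254.23 → -$508.46
  Mar: +$254.23 → -$254.23
  Apr: +$254.23 → $0.00
Lowest trial balance = -$1,169.10 (Oct)
Initial deposit = cushion − low point = $508.46 − (-$1,169.10) = $1,677.56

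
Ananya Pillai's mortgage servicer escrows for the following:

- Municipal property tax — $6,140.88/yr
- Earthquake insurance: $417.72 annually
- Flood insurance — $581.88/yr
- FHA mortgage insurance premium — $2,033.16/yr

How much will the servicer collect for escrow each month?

$764.47

Municipal property tax — $6,140.88
Earthquake insurance — $417.72
Flood insurance — $581.88
FHA mortgage insurance premium — $2,033.16
Yearly total = $6,140.88 + $417.72 + $581.88 + $2,033.16 = $9,173.64
Monthly = $9,173.64 ÷ 12 = $764.47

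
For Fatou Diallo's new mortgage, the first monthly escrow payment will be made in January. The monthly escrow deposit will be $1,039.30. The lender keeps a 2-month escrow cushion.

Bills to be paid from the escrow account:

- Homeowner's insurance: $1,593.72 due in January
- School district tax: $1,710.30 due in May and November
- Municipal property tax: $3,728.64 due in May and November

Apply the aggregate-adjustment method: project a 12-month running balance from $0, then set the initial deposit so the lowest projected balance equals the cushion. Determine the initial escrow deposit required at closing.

Cushion = 2 × $1,039.30 = $2,078.60
Trial balance (start $0, +$1,039.30 each month, − disbursements):
  Jan: +$1,039.30 − $1,593.72 → -$554.42
  Feb: +$1,039.30 → $484.88
  Mar: +$1,039.30 → $1,524.18
  Apr: +$1,039.30 → $2,563.48
  May: +$1,039.30 − $5,438.94 → -$1,836.16
  Jun: +$1,039.30 → -$796.86
  Jul: +$1,039.30 → $242.44
  Aug: +$1,039.30 → $1,281.74
  Sep: +$1,039.30 → $2,321.04
  Oct: +$1,039.30 → $3,360.34
  Nov: +$1,039.30 − $5,438.94 → -$1,039.30
  Dec: +$1,039.30 → $0.00
Lowest trial balance = -$1,836.16 (May)
Initial deposit = cushion − low point = $2,078.60 − (-$1,836.16) = $3,914.76

$3,914.76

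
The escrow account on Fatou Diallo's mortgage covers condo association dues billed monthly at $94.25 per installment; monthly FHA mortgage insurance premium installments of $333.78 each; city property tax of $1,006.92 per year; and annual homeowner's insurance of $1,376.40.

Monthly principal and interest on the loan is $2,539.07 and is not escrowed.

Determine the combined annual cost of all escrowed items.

$7,519.68

Condo association dues — $94.25 × 12 = $1,131.00/yr
FHA mortgage insurance premium — $333.78 × 12 = $4,005.36/yr
City property tax — $1,006.92/yr
Homeowner's insurance — $1,376.40/yr
Yearly total = $1,131.00 + $4,005.36 + $1,006.92 + $1,376.40 = $7,519.68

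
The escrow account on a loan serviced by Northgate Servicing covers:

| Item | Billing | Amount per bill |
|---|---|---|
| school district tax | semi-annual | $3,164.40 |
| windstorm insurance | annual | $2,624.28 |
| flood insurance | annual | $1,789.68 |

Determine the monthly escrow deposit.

School district tax = $3,164.40 × 2 = $6,328.80 annually
Windstorm insurance = $2,624.28 annually
Flood insurance = $1,789.68 annually
Combined annual = $6,328.80 + $2,624.28 + $1,789.68 = $10,742.76
Base monthly escrow = $10,742.76 ÷ 12 = $895.23

$895.23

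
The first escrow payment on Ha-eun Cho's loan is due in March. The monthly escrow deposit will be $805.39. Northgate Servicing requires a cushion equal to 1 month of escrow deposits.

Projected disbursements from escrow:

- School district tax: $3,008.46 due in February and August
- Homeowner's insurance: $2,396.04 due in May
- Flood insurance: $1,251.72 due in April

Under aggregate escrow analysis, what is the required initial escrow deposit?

Cushion = 1 × $805.39 = $805.39
Trial balance (start $0, +$805.39 each month, − disbursements):
  Mar: +$805.39 → $805.39
  Apr: +$805.39 − $1,251.72 → $359.06
  May: +$805.39 − $2,396.04 → -$1,231.59
  Jun: +$805.39 → -$426.20
  Jul: +$805.39 → $379.19
  Aug: +$805.39 − $3,008.46 → -$1,823.88
  Sep: +$805.39 → -$1,018.49
  Oct: +$805.39 → -$213.10
  Nov: +$805.39 → $592.29
  Dec: +$805.39 → $1,397.68
  Jan: +$805.39 → $2,203.07
  Feb: +$805.39 − $3,008.46 → $0.00
Lowest trial balance = -$1,823.88 (Aug)
Initial deposit = cushion − low point = $805.39 − (-$1,823.88) = $2,629.27

$2,629.27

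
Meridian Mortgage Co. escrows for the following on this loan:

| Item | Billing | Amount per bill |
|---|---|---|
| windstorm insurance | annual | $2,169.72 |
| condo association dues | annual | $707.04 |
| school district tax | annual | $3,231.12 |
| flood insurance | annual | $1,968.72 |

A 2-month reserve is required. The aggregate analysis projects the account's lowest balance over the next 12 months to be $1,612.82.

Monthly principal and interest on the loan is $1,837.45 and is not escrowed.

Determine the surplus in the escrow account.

Windstorm insurance: $2,169.72
Condo association dues: $707.04
School district tax: $3,231.12
Flood insurance: $1,968.72
Total annual escrow = $8,076.60
Per month = $8,076.60 / 12 = $673.05
Cushion = 2 × $673.05 = $1,346.10
Surplus = $1,612.82 − $1,346.10 = $266.72

$266.72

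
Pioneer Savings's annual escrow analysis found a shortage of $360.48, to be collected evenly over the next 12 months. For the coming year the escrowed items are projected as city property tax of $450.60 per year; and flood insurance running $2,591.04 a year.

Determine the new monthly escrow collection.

City property tax: $450.60 per year
Flood insurance: $2,591.04 per year
Total per year = $3,041.64
Base monthly escrow = $3,041.64 / 12 = $253.47
Monthly shortage recovery: $360.48 / 12 = $30.04
Adjusted monthly = $253.47 + $30.04 = $283.51

$283.51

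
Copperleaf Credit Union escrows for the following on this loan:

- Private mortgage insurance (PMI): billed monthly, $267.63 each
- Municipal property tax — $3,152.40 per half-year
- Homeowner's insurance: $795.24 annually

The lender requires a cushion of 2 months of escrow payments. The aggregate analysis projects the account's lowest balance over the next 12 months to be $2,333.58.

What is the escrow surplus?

Private mortgage insurance (PMI) — $267.63 × 12 = $3,211.56 annually
Municipal property tax — $3,152.40 × 2 = $6,304.80 annually
Homeowner's insurance — $795.24 annually
Combined annual = $3,211.56 + $6,304.80 + $795.24 = $10,311.60
Monthly = $10,311.60 / 12 = $859.30
Required cushion = 2 × $859.30 = $1,718.60
Excess over cushion: $2,333.58 − $1,718.60 = $614.98

$614.98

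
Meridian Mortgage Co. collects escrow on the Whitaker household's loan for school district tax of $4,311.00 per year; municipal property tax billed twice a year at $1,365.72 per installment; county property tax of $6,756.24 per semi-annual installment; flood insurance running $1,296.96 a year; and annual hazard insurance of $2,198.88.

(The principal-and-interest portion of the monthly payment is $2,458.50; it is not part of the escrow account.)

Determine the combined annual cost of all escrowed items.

$24,050.76

School district tax — $4,311.00/yr
Municipal property tax — $1,365.72 × 2 = $2,731.44/yr
County property tax — $6,756.24 × 2 = $13,512.48/yr
Flood insurance — $1,296.96/yr
Hazard insurance — $2,198.88/yr
Total annual escrow = $4,311.00 + $2,731.44 + $13,512.48 + $1,296.96 + $2,198.88 = $24,050.76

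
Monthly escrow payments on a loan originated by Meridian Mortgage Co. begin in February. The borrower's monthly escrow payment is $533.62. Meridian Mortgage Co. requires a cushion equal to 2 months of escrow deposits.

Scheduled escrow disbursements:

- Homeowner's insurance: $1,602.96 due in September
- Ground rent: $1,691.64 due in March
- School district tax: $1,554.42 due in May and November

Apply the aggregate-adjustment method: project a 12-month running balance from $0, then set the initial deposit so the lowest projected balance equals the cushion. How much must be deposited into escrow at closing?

$2,178.82

Cushion = 2 × $533.62 = $1,067.24
Trial balance (start $0, +$533.62 each month, − disbursements):
  Feb: +$533.62 → $533.62
  Mar: +$533.62 − $1,691.64 → -$624.40
  Apr: +$533.62 → -$90.78
  May: +$533.62 − $1,554.42 → -$1,111.58
  Jun: +$533.62 → -$577.96
  Jul: +$533.62 → -$44.34
  Aug: +$533.62 → $489.28
  Sep: +$533.62 − $1,602.96 → -$580.06
  Oct: +$533.62 → -$46.44
  Nov: +$533.62 − $1,554.42 → -$1,067.24
  Dec: +$533.62 → -$533.62
  Jan: +$533.62 → $0.00
Lowest trial balance = -$1,111.58 (May)
Initial deposit = cushion − low point = $1,067.24 − (-$1,111.58) = $2,178.82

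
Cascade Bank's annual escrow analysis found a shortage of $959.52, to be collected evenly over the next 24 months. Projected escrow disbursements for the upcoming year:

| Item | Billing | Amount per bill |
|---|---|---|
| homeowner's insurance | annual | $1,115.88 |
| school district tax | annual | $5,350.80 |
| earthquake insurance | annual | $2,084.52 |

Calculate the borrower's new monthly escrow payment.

Homeowner's insurance = $1,115.88
School district tax = $5,350.80
Earthquake insurance = $2,084.52
Total per year = $8,551.20
Monthly = $8,551.20 ÷ 12 = $712.60
Shortage spread = $959.52 / 24 = $39.98/mo
New monthly escrow = $712.60 + $39.98 = $752.58

$752.58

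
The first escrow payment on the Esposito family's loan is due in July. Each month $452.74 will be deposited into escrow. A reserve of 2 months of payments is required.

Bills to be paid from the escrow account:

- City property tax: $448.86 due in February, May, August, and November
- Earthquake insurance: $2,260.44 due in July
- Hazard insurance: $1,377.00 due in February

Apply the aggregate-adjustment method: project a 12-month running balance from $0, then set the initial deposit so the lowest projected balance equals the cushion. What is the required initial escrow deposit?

Cushion = 2 × $452.74 = $905.48
Trial balance (start $0, +$452.74 each month, − disbursements):
  Jul: +$452.74 − $2,260.44 → -$1,807.70
  Aug: +$452.74 − $448.86 → -$1,803.82
  Sep: +$452.74 → -$1,351.08
  Oct: +$452.74 → -$898.34
  Nov: +$452.74 − $448.86 → -$894.46
  Dec: +$452.74 → -$441.72
  Jan: +$452.74 → $11.02
  Feb: +$452.74 − $1,825.86 → -$1,362.10
  Mar: +$452.74 → -$909.36
  Apr: +$452.74 → -$456.62
  May: +$452.74 − $448.86 → -$452.74
  Jun: +$452.74 → $0.00
Lowest trial balance = -$1,807.70 (Jul)
Initial deposit = cushion − low point = $905.48 − (-$1,807.70) = $2,713.18

$2,713.18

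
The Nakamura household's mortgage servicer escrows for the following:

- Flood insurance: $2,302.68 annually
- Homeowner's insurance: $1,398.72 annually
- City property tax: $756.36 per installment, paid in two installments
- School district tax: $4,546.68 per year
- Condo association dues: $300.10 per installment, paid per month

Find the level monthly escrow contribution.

$1,113.50

Flood insurance = $2,302.68
Homeowner's insurance = $1,398.72
City property tax = $756.36 × 2 = $1,512.72
School district tax = $4,546.68
Condo association dues = $300.10 × 12 = $3,601.20
Annual escrow total = $2,302.68 + $1,398.72 + $1,512.72 + $4,546.68 + $3,601.20 = $13,362.00
Monthly escrow = $13,362.00 / 12 = $1,113.50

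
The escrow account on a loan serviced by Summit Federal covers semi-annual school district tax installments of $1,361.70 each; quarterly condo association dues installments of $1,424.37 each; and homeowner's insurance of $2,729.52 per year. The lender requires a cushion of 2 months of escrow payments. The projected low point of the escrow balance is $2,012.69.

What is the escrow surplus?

School district tax: $1,361.70 × 2 = $2,723.40
Condo association dues: $1,424.37 × 4 = $5,697.48
Homeowner's insurance: $2,729.52
Total per year = $11,150.40
Monthly = $11,150.40 / 12 = $929.20
Required cushion = 2 × $929.20 = $1,858.40
Excess over cushion: $2,012.69 − $1,858.40 = $154.29

$154.29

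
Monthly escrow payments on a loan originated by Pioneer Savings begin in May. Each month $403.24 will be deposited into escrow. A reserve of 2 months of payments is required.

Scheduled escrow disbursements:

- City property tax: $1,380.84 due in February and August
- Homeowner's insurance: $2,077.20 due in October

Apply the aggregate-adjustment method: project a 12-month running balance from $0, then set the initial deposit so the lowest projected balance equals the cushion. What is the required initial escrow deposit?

Cushion = 2 × $403.24 = $806.48
Trial balance (start $0, +$403.24 each month, − disbursements):
  May: +$403.24 → $403.24
  Jun: +$403.24 → $806.48
  Jul: +$403.24 → $1,209.72
  Aug: +$403.24 − $1,380.84 → $232.12
  Sep: +$403.24 → $635.36
  Oct: +$403.24 − $2,077.20 → -$1,038.60
  Nov: +$403.24 → -$635.36
  Dec: +$403.24 → -$232.12
  Jan: +$403.24 → $171.12
  Feb: +$403.24 − $1,380.84 → -$806.48
  Mar: +$403.24 → -$403.24
  Apr: +$403.24 → $0.00
Lowest trial balance = -$1,038.60 (Oct)
Initial deposit = cushion − low point = $806.48 − (-$1,038.60) = $1,845.08

$1,845.08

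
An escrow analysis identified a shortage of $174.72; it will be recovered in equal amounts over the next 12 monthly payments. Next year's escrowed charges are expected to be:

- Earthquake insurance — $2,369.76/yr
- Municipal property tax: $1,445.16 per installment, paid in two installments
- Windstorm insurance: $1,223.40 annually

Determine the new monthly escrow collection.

Earthquake insurance — $2,369.76
Municipal property tax — $1,445.16 × 2 = $2,890.32
Windstorm insurance — $1,223.40
Combined annual = $2,369.76 + $2,890.32 + $1,223.40 = $6,483.48
Base monthly escrow = $6,483.48 / 12 = $540.29
Shortage per month = $174.72 / 12 = $14.56
Adjusted monthly = $540.29 + $14.56 = $554.85

$554.85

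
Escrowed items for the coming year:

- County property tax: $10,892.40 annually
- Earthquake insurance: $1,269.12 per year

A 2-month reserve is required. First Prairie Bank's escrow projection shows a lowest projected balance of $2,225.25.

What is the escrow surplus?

$198.33

County property tax = $10,892.40
Earthquake insurance = $1,269.12
Total per year = $10,892.40 + $1,269.12 = $12,161.52
Base monthly escrow = $12,161.52 ÷ 12 = $1,013.46
Required cushion = 2 × $1,013.46 = $2,026.92
Surplus = $2,225.25 − $2,026.92 = $198.33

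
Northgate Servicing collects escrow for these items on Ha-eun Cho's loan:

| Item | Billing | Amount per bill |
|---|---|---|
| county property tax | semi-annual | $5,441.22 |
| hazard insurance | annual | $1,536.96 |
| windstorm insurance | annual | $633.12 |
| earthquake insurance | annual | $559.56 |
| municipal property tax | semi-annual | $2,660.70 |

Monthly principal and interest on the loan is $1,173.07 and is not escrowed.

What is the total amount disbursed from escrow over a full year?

County property tax: $5,441.22 × 2 = $10,882.44/yr
Hazard insurance: $1,536.96/yr
Windstorm insurance: $633.12/yr
Earthquake insurance: $559.56/yr
Municipal property tax: $2,660.70 × 2 = $5,321.40/yr
Combined annual = $18,933.48

$18,933.48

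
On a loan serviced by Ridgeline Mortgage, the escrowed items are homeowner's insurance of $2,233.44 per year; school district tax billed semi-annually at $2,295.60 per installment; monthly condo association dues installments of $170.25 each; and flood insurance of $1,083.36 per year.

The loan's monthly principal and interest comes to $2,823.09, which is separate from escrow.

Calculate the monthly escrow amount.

Homeowner's insurance = $2,233.44
School district tax = $2,295.60 × 2 = $4,591.20
Condo association dues = $170.25 × 12 = $2,043.00
Flood insurance = $1,083.36
Annual escrow total = $2,233.44 + $4,591.20 + $2,043.00 + $1,083.36 = $9,951.00
Monthly = $9,951.00 ÷ 12 = $829.25

$829.25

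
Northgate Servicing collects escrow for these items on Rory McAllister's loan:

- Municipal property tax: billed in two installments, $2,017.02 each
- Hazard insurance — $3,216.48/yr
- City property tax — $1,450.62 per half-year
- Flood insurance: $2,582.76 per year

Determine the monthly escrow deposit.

$1,061.21

Municipal property tax — $2,017.02 × 2 = $4,034.04/yr
Hazard insurance — $3,216.48/yr
City property tax — $1,450.62 × 2 = $2,901.24/yr
Flood insurance — $2,582.76/yr
Total per year = $4,034.04 + $3,216.48 + $2,901.24 + $2,582.76 = $12,734.52
Monthly escrow = $12,734.52 / 12 = $1,061.21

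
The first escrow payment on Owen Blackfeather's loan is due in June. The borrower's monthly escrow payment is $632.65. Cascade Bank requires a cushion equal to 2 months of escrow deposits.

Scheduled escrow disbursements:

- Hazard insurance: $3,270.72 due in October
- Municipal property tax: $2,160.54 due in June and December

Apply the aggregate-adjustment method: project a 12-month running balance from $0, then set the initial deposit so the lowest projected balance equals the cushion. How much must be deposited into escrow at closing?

Cushion = 2 × $632.65 = $1,265.30
Trial balance (start $0, +$632.65 each month, − disbursements):
  Jun: +$632.65 − $2,160.54 → -$1,527.89
  Jul: +$632.65 → -$895.24
  Aug: +$632.65 → -$262.59
  Sep: +$632.65 → $370.06
  Oct: +$632.65 − $3,270.72 → -$2,268.01
  Nov: +$632.65 → -$1,635.36
  Dec: +$632.65 − $2,160.54 → -$3,163.25
  Jan: +$632.65 → -$2,530.60
  Feb: +$632.65 → -$1,897.95
  Mar: +$632.65 → -$1,265.30
  Apr: +$632.65 → -$632.65
  May: +$632.65 → $0.00
Lowest trial balance = -$3,163.25 (Dec)
Initial deposit = cushion − low point = $1,265.30 − (-$3,163.25) = $4,428.55

$4,428.55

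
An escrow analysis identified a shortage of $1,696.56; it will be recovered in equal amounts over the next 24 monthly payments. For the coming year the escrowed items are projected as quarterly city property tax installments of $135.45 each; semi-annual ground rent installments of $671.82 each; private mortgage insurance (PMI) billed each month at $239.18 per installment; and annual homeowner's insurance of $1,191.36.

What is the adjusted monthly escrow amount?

$566.27

City property tax — $135.45 × 4 = $541.80 per year
Ground rent — $671.82 × 2 = $1,343.64 per year
Private mortgage insurance (PMI) — $239.18 × 12 = $2,870.16 per year
Homeowner's insurance — $1,191.36 per year
Combined annual = $5,946.96
Monthly = $5,946.96 / 12 = $495.58
Monthly shortage recovery: $1,696.56 / 24 = $70.69
Adjusted monthly = $495.58 + $70.69 = $566.27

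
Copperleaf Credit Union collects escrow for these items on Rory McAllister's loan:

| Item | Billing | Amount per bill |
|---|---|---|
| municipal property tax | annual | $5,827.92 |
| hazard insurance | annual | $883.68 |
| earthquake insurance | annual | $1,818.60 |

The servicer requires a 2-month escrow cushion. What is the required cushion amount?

Municipal property tax — $5,827.92 per year
Hazard insurance — $883.68 per year
Earthquake insurance — $1,818.60 per year
Total per year = $8,530.20
Per month = $8,530.20 ÷ 12 = $710.85
Reserve = 2 × $710.85 = $1,421.70

$1,421.70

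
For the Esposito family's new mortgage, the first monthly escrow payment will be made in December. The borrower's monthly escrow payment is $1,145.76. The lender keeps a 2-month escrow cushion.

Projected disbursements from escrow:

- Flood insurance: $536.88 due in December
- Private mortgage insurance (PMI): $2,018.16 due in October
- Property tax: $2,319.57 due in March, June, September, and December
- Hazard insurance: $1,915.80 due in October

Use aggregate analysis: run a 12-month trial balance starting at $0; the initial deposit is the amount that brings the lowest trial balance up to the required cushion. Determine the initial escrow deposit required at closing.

Cushion = 2 × $1,145.76 = $2,291.52
Trial balance (start $0, +$1,145.76 each month, − disbursements):
  Dec: +$1,145.76 − $2,856.45 → -$1,710.69
  Jan: +$1,145.76 → -$564.93
  Feb: +$1,145.76 → $580.83
  Mar: +$1,145.76 − $2,319.57 → -$592.98
  Apr: +$1,145.76 → $552.78
  May: +$1,145.76 → $1,698.54
  Jun: +$1,145.76 − $2,319.57 → $524.73
  Jul: +$1,145.76 → $1,670.49
  Aug: +$1,145.76 → $2,816.25
  Sep: +$1,145.76 − $2,319.57 → $1,642.44
  Oct: +$1,145.76 − $3,933.96 → -$1,145.76
  Nov: +$1,145.76 → $0.00
Lowest trial balance = -$1,710.69 (Dec)
Initial deposit = cushion − low point = $2,291.52 − (-$1,710.69) = $4,002.21

$4,002.21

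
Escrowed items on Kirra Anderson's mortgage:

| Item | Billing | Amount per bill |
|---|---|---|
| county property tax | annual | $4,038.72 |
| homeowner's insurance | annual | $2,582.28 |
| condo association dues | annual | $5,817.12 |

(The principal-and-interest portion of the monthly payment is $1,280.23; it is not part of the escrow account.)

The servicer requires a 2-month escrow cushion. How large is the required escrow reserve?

$2,073.02

County property tax: $4,038.72/yr
Homeowner's insurance: $2,582.28/yr
Condo association dues: $5,817.12/yr
Total per year = $4,038.72 + $2,582.28 + $5,817.12 = $12,438.12
Monthly = $12,438.12 ÷ 12 = $1,036.51
Required cushion = 2 × $1,036.51 = $2,073.02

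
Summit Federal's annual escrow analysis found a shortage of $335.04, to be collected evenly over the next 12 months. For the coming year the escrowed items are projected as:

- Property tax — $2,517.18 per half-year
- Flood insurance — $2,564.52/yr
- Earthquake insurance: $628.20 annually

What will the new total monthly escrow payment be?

Property tax — $2,517.18 × 2 = $5,034.36 annually
Flood insurance — $2,564.52 annually
Earthquake insurance — $628.20 annually
Annual escrow total = $5,034.36 + $2,564.52 + $628.20 = $8,227.08
Per month = $8,227.08 ÷ 12 = $685.59
Monthly shortage recovery: $335.04 ÷ 12 = $27.92
Adjusted monthly = $685.59 + $27.92 = $713.51

$713.51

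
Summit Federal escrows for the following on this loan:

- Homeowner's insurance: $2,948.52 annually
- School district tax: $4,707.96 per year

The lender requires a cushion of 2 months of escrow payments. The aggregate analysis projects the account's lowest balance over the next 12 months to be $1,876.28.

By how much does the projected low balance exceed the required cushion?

Homeowner's insurance: $2,948.52 annually
School district tax: $4,707.96 annually
Total annual escrow = $7,656.48
Base monthly escrow = $7,656.48 / 12 = $638.04
Required cushion = 2 × $638.04 = $1,276.08
Surplus = $1,876.28 − $1,276.08 = $600.20

$600.20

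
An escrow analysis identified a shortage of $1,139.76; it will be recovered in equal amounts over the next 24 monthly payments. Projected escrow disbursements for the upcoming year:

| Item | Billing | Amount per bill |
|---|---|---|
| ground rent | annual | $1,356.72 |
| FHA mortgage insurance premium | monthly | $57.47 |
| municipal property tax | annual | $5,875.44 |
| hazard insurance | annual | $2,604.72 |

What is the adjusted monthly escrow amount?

Ground rent = $1,356.72
FHA mortgage insurance premium = $57.47 × 12 = $689.64
Municipal property tax = $5,875.44
Hazard insurance = $2,604.72
Combined annual = $10,526.52
Per month = $10,526.52 ÷ 12 = $877.21
Monthly shortage recovery: $1,139.76 / 24 = $47.49
New monthly escrow = $877.21 + $47.49 = $924.70

$924.70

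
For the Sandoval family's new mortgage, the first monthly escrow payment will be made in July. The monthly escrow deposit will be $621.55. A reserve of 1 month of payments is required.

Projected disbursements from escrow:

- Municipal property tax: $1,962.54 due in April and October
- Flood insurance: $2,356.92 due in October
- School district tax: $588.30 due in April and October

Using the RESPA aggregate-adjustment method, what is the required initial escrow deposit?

$3,043.11

Cushion = 1 × $621.55 = $621.55
Trial balance (start $0, +$621.55 each month, − disbursements):
  Jul: +$621.55 → $621.55
  Aug: +$621.55 → $1,243.10
  Sep: +$621.55 → $1,864.65
  Oct: +$621.55 − $4,907.76 → -$2,421.56
  Nov: +$621.55 → -$1,800.01
  Dec: +$621.55 → -$1,178.46
  Jan: +$621.55 → -$556.91
  Feb: +$621.55 → $64.64
  Mar: +$621.55 → $686.19
  Apr: +$621.55 − $2,550.84 → -$1,243.10
  May: +$621.55 → -$621.55
  Jun: +$621.55 → $0.00
Lowest trial balance = -$2,421.56 (Oct)
Initial deposit = cushion − low point = $621.55 − (-$2,421.56) = $3,043.11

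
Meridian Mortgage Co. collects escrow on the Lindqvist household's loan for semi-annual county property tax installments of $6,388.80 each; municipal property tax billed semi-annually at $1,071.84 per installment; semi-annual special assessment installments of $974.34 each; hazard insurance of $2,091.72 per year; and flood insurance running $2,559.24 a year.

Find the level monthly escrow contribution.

$1,793.41

County property tax: $6,388.80 × 2 = $12,777.60
Municipal property tax: $1,071.84 × 2 = $2,143.68
Special assessment: $974.34 × 2 = $1,948.68
Hazard insurance: $2,091.72
Flood insurance: $2,559.24
Total per year = $12,777.60 + $2,143.68 + $1,948.68 + $2,091.72 + $2,559.24 = $21,520.92
Monthly = $21,520.92 ÷ 12 = $1,793.41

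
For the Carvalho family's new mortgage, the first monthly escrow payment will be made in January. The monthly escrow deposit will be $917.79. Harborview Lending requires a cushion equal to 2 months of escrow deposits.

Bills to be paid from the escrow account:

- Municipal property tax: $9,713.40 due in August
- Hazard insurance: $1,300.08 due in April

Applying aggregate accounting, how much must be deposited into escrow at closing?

$5,506.74

Cushion = 2 × $917.79 = $1,835.58
Trial balance (start $0, +$917.79 each month, − disbursements):
  Jan: +$917.79 → $917.79
  Feb: +$917.79 → $1,835.58
  Mar: +$917.79 → $2,753.37
  Apr: +$917.79 − $1,300.08 → $2,371.08
  May: +$917.79 → $3,288.87
  Jun: +$917.79 → $4,206.66
  Jul: +$917.79 → $5,124.45
  Aug: +$917.79 − $9,713.40 → -$3,671.16
  Sep: +$917.79 → -$2,753.37
  Oct: +$917.79 → -$1,835.58
  Nov: +$917.79 → -$917.79
  Dec: +$917.79 → $0.00
Lowest trial balance = -$3,671.16 (Aug)
Initial deposit = cushion − low point = $1,835.58 − (-$3,671.16) = $5,506.74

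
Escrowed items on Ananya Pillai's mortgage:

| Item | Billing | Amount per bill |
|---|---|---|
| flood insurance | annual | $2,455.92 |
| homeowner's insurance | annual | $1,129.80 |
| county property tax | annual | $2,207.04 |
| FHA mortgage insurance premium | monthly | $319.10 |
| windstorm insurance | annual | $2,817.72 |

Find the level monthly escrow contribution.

$1,036.64

Flood insurance = $2,455.92 per year
Homeowner's insurance = $1,129.80 per year
County property tax = $2,207.04 per year
FHA mortgage insurance premium = $319.10 × 12 = $3,829.20 per year
Windstorm insurance = $2,817.72 per year
Total per year = $12,439.68
Per month = $12,439.68 / 12 = $1,036.64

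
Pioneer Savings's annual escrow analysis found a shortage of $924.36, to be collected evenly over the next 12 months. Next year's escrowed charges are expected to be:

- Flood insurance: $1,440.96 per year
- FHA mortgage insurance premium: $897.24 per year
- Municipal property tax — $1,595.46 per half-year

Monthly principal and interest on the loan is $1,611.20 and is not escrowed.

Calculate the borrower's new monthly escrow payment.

$537.79

Flood insurance: $1,440.96 per year
FHA mortgage insurance premium: $897.24 per year
Municipal property tax: $1,595.46 × 2 = $3,190.92 per year
Combined annual = $5,529.12
Monthly = $5,529.12 ÷ 12 = $460.76
Monthly shortage recovery: $924.36 ÷ 12 = $77.03
New monthly escrow = $460.76 + $77.03 = $537.79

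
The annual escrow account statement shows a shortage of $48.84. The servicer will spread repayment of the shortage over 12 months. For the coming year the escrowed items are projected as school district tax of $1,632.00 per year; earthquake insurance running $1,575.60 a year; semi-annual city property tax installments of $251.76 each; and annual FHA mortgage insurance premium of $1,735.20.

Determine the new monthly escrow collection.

$457.93

School district tax = $1,632.00
Earthquake insurance = $1,575.60
City property tax = $251.76 × 2 = $503.52
FHA mortgage insurance premium = $1,735.20
Combined annual = $5,446.32
Monthly = $5,446.32 / 12 = $453.86
Monthly shortage recovery: $48.84 / 12 = $4.07
Adjusted monthly = $453.86 + $4.07 = $457.93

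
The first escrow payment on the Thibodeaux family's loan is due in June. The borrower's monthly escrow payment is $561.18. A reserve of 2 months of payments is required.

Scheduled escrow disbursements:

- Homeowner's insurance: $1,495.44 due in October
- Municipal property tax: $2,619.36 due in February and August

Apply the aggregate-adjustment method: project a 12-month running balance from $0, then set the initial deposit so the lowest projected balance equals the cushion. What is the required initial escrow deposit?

Cushion = 2 × $561.18 = $1,122.36
Trial balance (start $0, +$561.18 each month, − disbursements):
  Jun: +$561.18 → $561.18
  Jul: +$561.18 → $1,122.36
  Aug: +$561.18 − $2,619.36 → -$935.82
  Sep: +$561.18 → -$374.64
  Oct: +$561.18 − $1,495.44 → -$1,308.90
  Nov: +$561.18 → -$747.72
  Dec: +$561.18 → -$186.54
  Jan: +$561.18 → $374.64
  Feb: +$561.18 − $2,619.36 → -$1,683.54
  Mar: +$561.18 → -$1,122.36
  Apr: +$561.18 → -$561.18
  May: +$561.18 → $0.00
Lowest trial balance = -$1,683.54 (Feb)
Initial deposit = cushion − low point = $1,122.36 − (-$1,683.54) = $2,805.90

$2,805.90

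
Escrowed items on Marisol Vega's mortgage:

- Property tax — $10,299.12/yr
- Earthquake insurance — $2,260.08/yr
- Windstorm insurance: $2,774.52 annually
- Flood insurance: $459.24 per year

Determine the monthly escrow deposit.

Property tax — $10,299.12/yr
Earthquake insurance — $2,260.08/yr
Windstorm insurance — $2,774.52/yr
Flood insurance — $459.24/yr
Annual escrow total = $15,792.96
Base monthly escrow = $15,792.96 / 12 = $1,316.08

$1,316.08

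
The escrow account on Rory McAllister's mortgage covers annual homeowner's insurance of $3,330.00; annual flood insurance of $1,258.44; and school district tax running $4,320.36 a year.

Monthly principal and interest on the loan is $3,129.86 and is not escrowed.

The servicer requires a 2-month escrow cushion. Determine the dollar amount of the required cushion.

$1,484.80

Homeowner's insurance = $3,330.00 annually
Flood insurance = $1,258.44 annually
School district tax = $4,320.36 annually
Total annual escrow = $3,330.00 + $1,258.44 + $4,320.36 = $8,908.80
Monthly escrow = $8,908.80 ÷ 12 = $742.40
Required cushion = 2 × $742.40 = $1,484.80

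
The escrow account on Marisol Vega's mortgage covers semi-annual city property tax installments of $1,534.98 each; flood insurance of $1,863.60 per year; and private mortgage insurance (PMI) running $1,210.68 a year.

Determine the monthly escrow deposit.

$512.02

City property tax — $1,534.98 × 2 = $3,069.96/yr
Flood insurance — $1,863.60/yr
Private mortgage insurance (PMI) — $1,210.68/yr
Total per year = $3,069.96 + $1,863.60 + $1,210.68 = $6,144.24
Per month = $6,144.24 / 12 = $512.02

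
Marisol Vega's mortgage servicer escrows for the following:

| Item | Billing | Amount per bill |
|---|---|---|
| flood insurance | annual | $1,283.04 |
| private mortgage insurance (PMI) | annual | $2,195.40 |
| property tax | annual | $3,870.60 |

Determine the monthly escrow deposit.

Flood insurance — $1,283.04 annually
Private mortgage insurance (PMI) — $2,195.40 annually
Property tax — $3,870.60 annually
Total annual escrow = $1,283.04 + $2,195.40 + $3,870.60 = $7,349.04
Monthly escrow = $7,349.04 ÷ 12 = $612.42

$612.42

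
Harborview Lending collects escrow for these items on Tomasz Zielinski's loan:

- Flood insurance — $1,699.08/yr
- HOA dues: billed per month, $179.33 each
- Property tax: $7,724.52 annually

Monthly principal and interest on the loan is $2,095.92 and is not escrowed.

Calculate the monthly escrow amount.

Flood insurance = $1,699.08
HOA dues = $179.33 × 12 = $2,151.96
Property tax = $7,724.52
Yearly total = $11,575.56
Monthly escrow = $11,575.56 ÷ 12 = $964.63

$964.63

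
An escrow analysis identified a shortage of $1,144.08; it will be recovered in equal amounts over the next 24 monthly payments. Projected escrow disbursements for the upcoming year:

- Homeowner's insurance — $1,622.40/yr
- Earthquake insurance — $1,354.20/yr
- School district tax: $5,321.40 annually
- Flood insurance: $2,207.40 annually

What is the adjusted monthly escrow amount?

Homeowner's insurance: $1,622.40 per year
Earthquake insurance: $1,354.20 per year
School district tax: $5,321.40 per year
Flood insurance: $2,207.40 per year
Total annual escrow = $10,505.40
Base monthly escrow = $10,505.40 / 12 = $875.45
Shortage per month = $1,144.08 ÷ 24 = $47.67
Adjusted monthly = $875.45 + $47.67 = $923.12

$923.12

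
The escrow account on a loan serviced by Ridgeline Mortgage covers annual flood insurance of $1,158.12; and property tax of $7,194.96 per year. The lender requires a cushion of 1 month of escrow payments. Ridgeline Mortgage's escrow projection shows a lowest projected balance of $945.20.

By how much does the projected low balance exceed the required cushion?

$249.11

Flood insurance = $1,158.12 annually
Property tax = $7,194.96 annually
Combined annual = $1,158.12 + $7,194.96 = $8,353.08
Monthly escrow = $8,353.08 / 12 = $696.09
Required cushion = 1 × $696.09 = $696.09
Excess over cushion: $945.20 − $696.09 = $249.11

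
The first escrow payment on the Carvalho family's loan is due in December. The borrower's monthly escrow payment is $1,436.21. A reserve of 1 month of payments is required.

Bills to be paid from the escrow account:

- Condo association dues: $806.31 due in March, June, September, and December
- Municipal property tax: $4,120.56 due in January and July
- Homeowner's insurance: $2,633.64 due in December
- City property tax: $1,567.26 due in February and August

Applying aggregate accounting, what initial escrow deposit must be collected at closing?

$6,255.35

Cushion = 1 × $1,436.21 = $1,436.21
Trial balance (start $0, +$1,436.21 each month, − disbursements):
  Dec: +$1,436.21 − $3,439.95 → -$2,003.74
  Jan: +$1,436.21 − $4,120.56 → -$4,688.09
  Feb: +$1,436.21 − $1,567.26 → -$4,819.14
  Mar: +$1,436.21 − $806.31 → -$4,189.24
  Apr: +$1,436.21 → -$2,753.03
  May: +$1,436.21 → -$1,316.82
  Jun: +$1,436.21 − $806.31 → -$686.92
  Jul: +$1,436.21 − $4,120.56 → -$3,371.27
  Aug: +$1,436.21 − $1,567.26 → -$3,502.32
  Sep: +$1,436.21 − $806.31 → -$2,872.42
  Oct: +$1,436.21 → -$1,436.21
  Nov: +$1,436.21 → $0.00
Lowest trial balance = -$4,819.14 (Feb)
Initial deposit = cushion − low point = $1,436.21 − (-$4,819.14) = $6,255.35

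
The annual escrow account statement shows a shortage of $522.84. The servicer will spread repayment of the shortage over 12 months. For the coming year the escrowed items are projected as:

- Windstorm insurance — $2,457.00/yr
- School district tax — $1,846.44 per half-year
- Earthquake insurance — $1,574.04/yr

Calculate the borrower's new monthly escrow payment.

$687.23

Windstorm insurance: $2,457.00 per year
School district tax: $1,846.44 × 2 = $3,692.88 per year
Earthquake insurance: $1,574.04 per year
Total annual escrow = $2,457.00 + $3,692.88 + $1,574.04 = $7,723.92
Monthly = $7,723.92 / 12 = $643.66
Shortage spread = $522.84 ÷ 12 = $43.57/mo
New monthly escrow = $643.66 + $43.57 = $687.23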